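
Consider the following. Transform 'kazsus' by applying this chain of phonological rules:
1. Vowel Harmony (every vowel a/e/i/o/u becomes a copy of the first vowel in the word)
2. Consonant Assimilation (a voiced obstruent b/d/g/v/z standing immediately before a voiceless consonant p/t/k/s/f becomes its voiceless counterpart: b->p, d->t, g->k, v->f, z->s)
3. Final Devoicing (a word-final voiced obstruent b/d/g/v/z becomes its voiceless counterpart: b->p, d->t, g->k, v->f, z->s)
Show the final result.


Starting form: 'kazsus'
Rule 1: Vowel Harmony: all vowels become 'a' (matching first vowel). 'kazsus' -> 'kazsas'
Rule 2: Consonant Assimilation: voiced obstruent before voiceless consonant becomes voiceless ('zs' -> 'ss'). 'kazsas' -> 'kassas'
Rule 3: Final Devoicing: final consonant 's' is not one of the voiced obstruents b/d/g/v/z. No change.
Final form: 'kassas'

kassas


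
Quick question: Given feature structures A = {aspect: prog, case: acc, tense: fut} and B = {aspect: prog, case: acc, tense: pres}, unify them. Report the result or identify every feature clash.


Compare features:
aspect: A=prog vs B=prog -> unified: prog
case: A=acc vs B=acc -> unified: acc
tense: A=fut vs B=pres -> CLASH
Clash detected on feature 'tense' (fut vs pres); unification fails.

CLASH on 'tense' (fut vs pres)


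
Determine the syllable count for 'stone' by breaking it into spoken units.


Break 'stone' into syllables: stone -> stone = 1 syllable

1 syllable


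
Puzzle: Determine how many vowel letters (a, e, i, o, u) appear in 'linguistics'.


Vowels in 'linguistics': i, u, i, i = 4 vowels.

4


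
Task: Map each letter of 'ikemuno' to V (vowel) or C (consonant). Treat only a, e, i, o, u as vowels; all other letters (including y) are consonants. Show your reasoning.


Letter mapping: i = V, k = C, e = V, m = C, u = V, n = C, o = V.

VCVCVCV


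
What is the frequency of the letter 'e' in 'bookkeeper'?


Letter 'e' in 'bookkeeper': found at position(s) 6, 7, 9 = 3 occurrence(s).

3


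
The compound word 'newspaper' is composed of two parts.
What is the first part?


Split 'newspaper' into 'news' + 'paper'. The first part is 'news'.

news


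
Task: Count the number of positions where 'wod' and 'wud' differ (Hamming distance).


Alignment:
Position 1: 'w' vs 'w' = match
Position 2: 'o' vs 'u' = DIFFER
Position 3: 'd' vs 'd' = match
Total differences: 1

1


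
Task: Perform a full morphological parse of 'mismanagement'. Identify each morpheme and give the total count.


Step 1: Identify prefix: 'mis' (meaning: wrongly)
Step 2: Identify root: 'manage'
Step 3: Identify suffix(es): 'ment'
Decomposition: mis- (prefix: wrongly) + manage (root) + -ment (suffix: action/result)
Total morphemes: 3

3 morphemes (mis- (prefix: wrongly) + manage (root) + -ment (suffix: action/result))


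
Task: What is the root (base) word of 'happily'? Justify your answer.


Remove suffix '-ly' from 'happily' to get root 'happy'.

happy


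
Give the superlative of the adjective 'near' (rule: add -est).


Apply superlative formation (add -est): 'near' -> 'nearest'.

nearest


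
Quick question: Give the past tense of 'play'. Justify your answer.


Apply rule: Add -ed. 'play' becomes 'played'.

played


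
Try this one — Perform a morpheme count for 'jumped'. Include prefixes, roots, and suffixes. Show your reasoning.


Decomposition: jump (root) + -ed (suffix) = 2 morpheme(s)

2 morphemes


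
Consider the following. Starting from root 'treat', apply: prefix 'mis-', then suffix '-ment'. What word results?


Step 1: Add prefix 'mis-' to 'treat' = 'mistreat'
Step 2: Add suffix '-ment' to 'mistreat' = 'mistreatment'

mistreatment


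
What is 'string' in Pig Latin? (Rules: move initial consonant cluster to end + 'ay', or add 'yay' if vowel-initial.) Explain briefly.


'string': move consonant cluster 'str' to end and add 'ay': 'ingstray'.

ingstray


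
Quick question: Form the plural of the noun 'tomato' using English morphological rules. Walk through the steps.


Apply rule: Add -es (consonant + o). 'tomato' becomes 'tomatoes'.

tomatoes


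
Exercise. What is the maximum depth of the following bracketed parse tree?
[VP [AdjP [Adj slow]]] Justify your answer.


Count bracket nesting levels:
'[' at pos 0: depth = 1
'[' at pos 4: depth = 2
'[' at pos 10: depth = 3
Maximum depth reached: 3

3


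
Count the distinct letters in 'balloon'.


Unique letters in 'balloon': {a, b, l, n, o} = 5 distinct letters.

5


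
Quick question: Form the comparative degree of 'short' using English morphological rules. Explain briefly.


Apply comparative formation (add -er): 'short' -> 'shorter'.

shorter


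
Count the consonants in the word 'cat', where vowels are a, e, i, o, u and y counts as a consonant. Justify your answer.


Consonants in 'cat': c, t = 2 consonants.

2


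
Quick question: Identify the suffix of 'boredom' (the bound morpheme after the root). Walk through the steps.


The word 'boredom' = 'bore' (root) + '-dom' (suffix). The suffix is '-dom'.

dom


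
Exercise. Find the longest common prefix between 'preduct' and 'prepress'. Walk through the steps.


Compare from the start: 3 characters match: 'pre'. Mismatch at position 4: 'd' vs 'p'.

pre


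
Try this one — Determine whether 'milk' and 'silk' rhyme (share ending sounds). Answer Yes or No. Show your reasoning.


Rime (stressed vowel + following sounds) of 'milk': -ilk = /ɪlk/
Rime of 'silk': -ilk = /ɪlk/
/ɪlk/ and /ɪlk/ are the same ending sound, so the words rhyme.

Yes


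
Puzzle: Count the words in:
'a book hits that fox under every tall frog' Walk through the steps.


Split into words: a | book | hits | that | fox | under | every | tall | frog = 9 words.

9


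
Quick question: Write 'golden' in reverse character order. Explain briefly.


Reverse 'golden' character by character: 'nedlog'.

nedlog


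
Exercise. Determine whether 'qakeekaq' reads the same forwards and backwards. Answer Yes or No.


Forward: 'qakeekaq'
Reversed: 'qakeekaq'
They are identical.

Yes


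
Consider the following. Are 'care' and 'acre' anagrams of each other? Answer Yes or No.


Sorted letters of 'care': 'acer'
Sorted letters of 'acre': 'acer'
They match.

Yes


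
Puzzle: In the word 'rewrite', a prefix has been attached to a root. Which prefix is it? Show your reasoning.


The word 'rewrite' = 're' (prefix) + 'write' (root). The prefix is 're'.

re


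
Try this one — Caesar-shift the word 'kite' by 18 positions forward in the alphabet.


Shift each letter by 18: k -> c, i -> a, t -> l, e -> w. Result: 'calw'.

calw


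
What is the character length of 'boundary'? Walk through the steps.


Spell out 'boundary' and number each letter: b(1), o(2), u(3), n(4), d(5), a(6), r(7), y(8). Total: 8 letters.

8


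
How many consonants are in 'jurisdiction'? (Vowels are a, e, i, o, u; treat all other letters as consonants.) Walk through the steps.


Consonants in 'jurisdiction': j, r, s, d, c, t, n = 7 consonants.

7


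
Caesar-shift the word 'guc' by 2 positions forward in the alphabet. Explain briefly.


Shift each letter by 2: g -> i, u -> w, c -> e. Result: 'iwe'.

iwe


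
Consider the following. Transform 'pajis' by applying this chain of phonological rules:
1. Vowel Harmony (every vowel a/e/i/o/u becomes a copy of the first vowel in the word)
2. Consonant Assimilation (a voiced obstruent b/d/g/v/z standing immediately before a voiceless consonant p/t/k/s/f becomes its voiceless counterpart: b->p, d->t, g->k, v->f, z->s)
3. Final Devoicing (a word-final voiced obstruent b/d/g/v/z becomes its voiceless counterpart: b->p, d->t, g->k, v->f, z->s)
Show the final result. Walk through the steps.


Starting form: 'pajis'
Rule 1: Vowel Harmony: all vowels become 'a' (matching first vowel). 'pajis' -> 'pajas'
Rule 2: Consonant Assimilation: no voiced obstruent (b/d/g/v/z) stands immediately before a voiceless consonant (p/t/k/s/f). No change.
Rule 3: Final Devoicing: final consonant 's' is not one of the voiced obstruents b/d/g/v/z. No change.
Final form: 'pajas'

pajas


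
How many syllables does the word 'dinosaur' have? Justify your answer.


Break 'dinosaur' into syllables: di-no-saur -> di | no | saur = 3 syllables

3 syllables


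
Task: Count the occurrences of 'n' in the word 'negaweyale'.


Letter 'n' in 'negaweyale': found at position(s) 1 = 1 occurrence(s).

1


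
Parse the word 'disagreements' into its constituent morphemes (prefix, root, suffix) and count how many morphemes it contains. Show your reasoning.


Step 1: Identify prefix: 'dis' (meaning: not/apart)
Step 2: Identify root: 'agree'
Step 3: Identify suffix(es): 'ment, s'
Decomposition: dis- (prefix: not/apart) + agree (root) + -ment (suffix: action/result) + -s (plural)
Total morphemes: 4

4 morphemes (dis- (prefix: not/apart) + agree (root) + -ment (suffix: action/result) + -s (plural))


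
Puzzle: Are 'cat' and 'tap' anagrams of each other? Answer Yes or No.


Sorted letters of 'cat': 'act'
Sorted letters of 'tap': 'apt'
They do not match.

No


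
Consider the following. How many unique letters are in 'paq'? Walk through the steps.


Unique letters in 'paq': {a, p, q} = 3 distinct letters.

3


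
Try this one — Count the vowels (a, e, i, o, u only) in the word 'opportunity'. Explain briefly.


Vowels in 'opportunity': o, o, u, i = 4 vowels.

4


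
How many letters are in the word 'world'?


Spell out 'world' and number each letter: w(1), o(2), r(3), l(4), d(5). Total: 5 letters.

5


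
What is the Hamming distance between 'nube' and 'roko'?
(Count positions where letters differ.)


Alignment:
Position 1: 'n' vs 'r' = DIFFER
Position 2: 'u' vs 'o' = DIFFER
Position 3: 'b' vs 'k' = DIFFER
Position 4: 'e' vs 'o' = DIFFER
Total differences: 4

4


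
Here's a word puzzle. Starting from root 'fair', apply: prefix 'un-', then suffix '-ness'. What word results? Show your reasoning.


Step 1: Add prefix 'un-' to 'fair' = 'unfair'
Step 2: Add suffix '-ness' to 'unfair' = 'unfairness'

unfairness


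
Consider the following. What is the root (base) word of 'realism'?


Remove suffix '-ism' from 'realism' to get root 'real'.

real


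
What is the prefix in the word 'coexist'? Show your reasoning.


The word 'coexist' = 'co' (prefix) + 'exist' (root). The prefix is 'co'.

co


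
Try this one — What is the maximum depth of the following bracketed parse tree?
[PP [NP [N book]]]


Count bracket nesting levels:
'[' at pos 0: depth = 1
'[' at pos 4: depth = 2
'[' at pos 8: depth = 3
Maximum depth reached: 3

3


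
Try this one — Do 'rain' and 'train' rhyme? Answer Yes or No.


Rime (stressed vowel + following sounds) of 'rain': -ain = /eɪn/
Rime of 'train': -ain = /eɪn/
/eɪn/ and /eɪn/ are the same ending sound, so the words rhyme.

Yes


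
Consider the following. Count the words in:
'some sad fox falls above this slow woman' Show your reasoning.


Split into words: some | sad | fox | falls | above | this | slow | woman = 8 words.

8


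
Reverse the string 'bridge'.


Reverse 'bridge' character by character: 'egdirb'.

egdirb


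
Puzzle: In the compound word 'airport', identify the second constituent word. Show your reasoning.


Split 'airport' into 'air' + 'port'. The second part is 'port'.

port


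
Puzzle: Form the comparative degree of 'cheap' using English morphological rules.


Apply comparative formation (add -er): 'cheap' -> 'cheaper'.

cheaper


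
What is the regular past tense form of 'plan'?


Apply rule: Double final consonant and add -ed. 'plan' becomes 'planned'.

planned


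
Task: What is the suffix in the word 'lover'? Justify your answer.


The word 'lover' = 'love' (root) + '-er' (suffix). The suffix is '-er'.

er


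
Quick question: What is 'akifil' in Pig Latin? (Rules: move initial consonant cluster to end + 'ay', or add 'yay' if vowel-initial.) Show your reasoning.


'akifil' starts with a vowel, so add 'yay': 'akifilyay'.

akifilyay


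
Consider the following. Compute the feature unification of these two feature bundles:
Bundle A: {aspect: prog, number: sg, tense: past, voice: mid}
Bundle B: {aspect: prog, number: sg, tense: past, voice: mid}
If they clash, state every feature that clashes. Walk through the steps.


Compare features:
aspect: A=prog vs B=prog -> unified: prog
number: A=sg vs B=sg -> unified: sg
tense: A=past vs B=past -> unified: past
voice: A=mid vs B=mid -> unified: mid
No clashes found.

Unified: {aspect: prog, number: sg, tense: past, voice: mid}


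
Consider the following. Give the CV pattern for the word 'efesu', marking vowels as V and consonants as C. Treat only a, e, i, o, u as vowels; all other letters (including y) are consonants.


Letter mapping: e = V, f = C, e = V, s = C, u = V.

VCVCV


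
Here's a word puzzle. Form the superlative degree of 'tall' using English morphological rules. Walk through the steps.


Apply superlative formation (add -est): 'tall' -> 'tallest'.

tallest


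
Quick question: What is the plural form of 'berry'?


Apply rule: Change -y to -ies (consonant + y). 'berry' becomes 'berries'.

berries


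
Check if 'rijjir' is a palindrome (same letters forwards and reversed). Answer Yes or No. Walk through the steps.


Forward: 'rijjir'
Reversed: 'rijjir'
They are identical.

Yes


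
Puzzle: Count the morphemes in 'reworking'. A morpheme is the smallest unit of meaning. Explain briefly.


Decomposition: re- (prefix) + work (root) + -ing (suffix) = 3 morpheme(s)

3 morphemes


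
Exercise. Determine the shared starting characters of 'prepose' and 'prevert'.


Compare from the start: 3 characters match: 'pre'. Mismatch at position 4: 'p' vs 'v'.

pre


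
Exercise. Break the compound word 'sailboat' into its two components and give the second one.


Split 'sailboat' into 'sail' + 'boat'. The second part is 'boat'.

boat


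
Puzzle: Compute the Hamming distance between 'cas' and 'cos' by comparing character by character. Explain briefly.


Alignment:
Position 1: 'c' vs 'c' = match
Position 2: 'a' vs 'o' = DIFFER
Position 3: 's' vs 's' = match
Total differences: 1

1


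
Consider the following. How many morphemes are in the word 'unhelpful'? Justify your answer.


Decomposition: un- (prefix) + help (root) + -ful (suffix) = 3 morpheme(s)

3 morphemes


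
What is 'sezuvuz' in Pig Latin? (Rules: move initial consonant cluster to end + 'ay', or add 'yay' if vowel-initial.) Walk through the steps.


'sezuvuz': move consonant cluster 's' to end and add 'ay': 'ezuvuzsay'.

ezuvuzsay


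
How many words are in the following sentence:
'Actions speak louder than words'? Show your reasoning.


Split into words: Actions | speak | louder | than | words = 5 words.

5


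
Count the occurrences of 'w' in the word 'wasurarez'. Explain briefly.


Letter 'w' in 'wasurarez': found at position(s) 1 = 1 occurrence(s).

1


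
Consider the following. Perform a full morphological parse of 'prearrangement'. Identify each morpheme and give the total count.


Step 1: Identify prefix: 'pre' (meaning: before)
Step 2: Identify root: 'arrange'
Step 3: Identify suffix(es): 'ment'
Decomposition: pre- (prefix: before) + arrange (root) + -ment (suffix: action/result)
Total morphemes: 3

3 morphemes (pre- (prefix: before) + arrange (root) + -ment (suffix: action/result))


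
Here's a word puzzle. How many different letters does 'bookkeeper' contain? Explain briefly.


Unique letters in 'bookkeeper': {b, e, k, o, p, r} = 6 distinct letters.

6


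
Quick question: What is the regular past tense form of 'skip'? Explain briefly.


Apply rule: Double final consonant and add -ed. 'skip' becomes 'skipped'.

skipped


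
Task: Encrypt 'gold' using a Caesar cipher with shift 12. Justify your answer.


Shift each letter by 12: g -> s, o -> a, l -> x, d -> p. Result: 'saxp'.

saxp


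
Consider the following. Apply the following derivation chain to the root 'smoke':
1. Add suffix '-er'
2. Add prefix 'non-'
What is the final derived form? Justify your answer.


Step 1: Add suffix '-er' to 'smoke' = 'smoker'
Step 2: Add prefix 'non-' to 'smoker' = 'nonsmoker'

nonsmoker


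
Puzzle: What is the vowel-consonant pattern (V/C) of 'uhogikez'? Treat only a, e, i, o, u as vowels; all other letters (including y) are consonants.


Letter mapping: u = V, h = C, o = V, g = C, i = V, k = C, e = V, z = C.

VCVCVCVC


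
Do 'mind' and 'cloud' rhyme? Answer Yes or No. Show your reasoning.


Rime (stressed vowel + following sounds) of 'mind': -ind = /aɪnd/
Rime of 'cloud': -oud = /aʊd/
/aɪnd/ and /aʊd/ are different ending sounds, so the words do not rhyme.

No


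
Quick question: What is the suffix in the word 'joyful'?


The word 'joyful' = 'joy' (root) + '-ful' (suffix). The suffix is '-ful'.

ful


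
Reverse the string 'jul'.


Reverse 'jul' character by character: 'luj'.

luj


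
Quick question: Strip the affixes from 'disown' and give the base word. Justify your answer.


Remove prefix 'dis' from 'disown' to get root 'own'.

own


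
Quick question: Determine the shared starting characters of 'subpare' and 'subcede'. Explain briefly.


Compare from the start: 3 characters match: 'sub'. Mismatch at position 4: 'p' vs 'c'.

sub


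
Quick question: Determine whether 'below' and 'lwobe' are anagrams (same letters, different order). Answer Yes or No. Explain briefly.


Sorted letters of 'below': 'below'
Sorted letters of 'lwobe': 'below'
They match.

Yes


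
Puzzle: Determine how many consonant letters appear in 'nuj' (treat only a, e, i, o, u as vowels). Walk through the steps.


Consonants in 'nuj': n, j = 2 consonants.

2


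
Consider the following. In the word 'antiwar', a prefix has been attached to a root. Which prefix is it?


The word 'antiwar' = 'anti' (prefix) + 'war' (root). The prefix is 'anti'.

anti


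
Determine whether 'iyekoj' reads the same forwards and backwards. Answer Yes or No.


Forward: 'iyekoj'
Reversed: 'jokeyi'
They differ.

No


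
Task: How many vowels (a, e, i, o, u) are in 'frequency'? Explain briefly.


Vowels in 'frequency': e, u, e = 3 vowels.

3


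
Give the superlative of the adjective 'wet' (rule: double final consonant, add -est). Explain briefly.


Apply superlative formation (double final consonant, add -est): 'wet' -> 'wettest'.

wettest


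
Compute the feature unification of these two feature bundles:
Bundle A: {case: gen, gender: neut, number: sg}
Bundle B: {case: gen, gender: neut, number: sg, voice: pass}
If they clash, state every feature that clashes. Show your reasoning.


Compare features:
case: A=gen vs B=gen -> unified: gen
gender: A=neut vs B=neut -> unified: neut
number: A=sg vs B=sg -> unified: sg
voice: A=_ vs B=pass -> unified: pass
No clashes found.

Unified: {case: gen, gender: neut, number: sg, voice: pass}


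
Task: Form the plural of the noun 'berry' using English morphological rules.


Apply rule: Change -y to -ies (consonant + y). 'berry' becomes 'berries'.

berries


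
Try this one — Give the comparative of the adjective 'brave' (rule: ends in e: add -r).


Apply comparative formation (ends in e: add -r): 'brave' -> 'braver'.

braver


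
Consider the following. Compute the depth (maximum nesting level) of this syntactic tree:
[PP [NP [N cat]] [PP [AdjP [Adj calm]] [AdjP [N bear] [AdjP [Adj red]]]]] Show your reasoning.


Count bracket nesting levels:
'[' at pos 0: depth = 1
'[' at pos 4: depth = 2
'[' at pos 8: depth = 3
'[' at pos 17: depth = 2
'[' at pos 21: depth = 3
'[' at pos 27: depth = 4
'[' at pos 39: depth = 3
'[' at pos 45: depth = 4
'[' at pos 54: depth = 4
'[' at pos 60: depth = 5
Maximum depth reached: 5

5


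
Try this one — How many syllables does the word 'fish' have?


Break 'fish' into syllables: fish -> fish = 1 syllable

1 syllable


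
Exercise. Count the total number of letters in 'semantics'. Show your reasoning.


Spell out 'semantics' and number each letter: s(1), e(2), m(3), a(4), n(5), t(6), i(7), c(8), s(9). Total: 9 letters.

9


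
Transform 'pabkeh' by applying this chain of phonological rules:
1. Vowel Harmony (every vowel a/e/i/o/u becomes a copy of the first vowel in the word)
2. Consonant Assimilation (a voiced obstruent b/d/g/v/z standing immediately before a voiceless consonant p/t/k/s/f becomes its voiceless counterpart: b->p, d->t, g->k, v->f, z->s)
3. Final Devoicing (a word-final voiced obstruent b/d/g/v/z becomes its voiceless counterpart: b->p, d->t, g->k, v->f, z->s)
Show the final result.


Starting form: 'pabkeh'
Rule 1: Vowel Harmony: all vowels become 'a' (matching first vowel). 'pabkeh' -> 'pabkah'
Rule 2: Consonant Assimilation: voiced obstruent before voiceless consonant becomes voiceless ('bk' -> 'pk'). 'pabkah' -> 'papkah'
Rule 3: Final Devoicing: final consonant 'h' is not one of the voiced obstruents b/d/g/v/z. No change.
Final form: 'papkah'

papkah


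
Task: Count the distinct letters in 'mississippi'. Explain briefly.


Unique letters in 'mississippi': {i, m, p, s} = 4 distinct letters.

4


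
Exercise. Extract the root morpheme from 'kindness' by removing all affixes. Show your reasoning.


Remove suffix '-ness' from 'kindness' to get root 'kind'.

kind


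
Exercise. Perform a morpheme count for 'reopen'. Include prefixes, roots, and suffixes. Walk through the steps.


Decomposition: re- (prefix) + open (root) = 2 morpheme(s)

2 morphemes


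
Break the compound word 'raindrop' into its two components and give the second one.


Split 'raindrop' into 'rain' + 'drop'. The second part is 'drop'.

drop


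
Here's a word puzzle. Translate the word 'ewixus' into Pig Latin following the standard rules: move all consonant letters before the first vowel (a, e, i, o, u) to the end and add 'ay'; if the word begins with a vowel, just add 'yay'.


'ewixus' starts with a vowel, so add 'yay': 'ewixusyay'.

ewixusyay


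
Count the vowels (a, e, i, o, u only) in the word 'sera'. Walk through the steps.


Vowels in 'sera': e, a = 2 vowels.

2


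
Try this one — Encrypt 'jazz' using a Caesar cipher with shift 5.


Shift each letter by 5: j -> o, a -> f, z -> e, z -> e. Result: 'ofee'.

ofee


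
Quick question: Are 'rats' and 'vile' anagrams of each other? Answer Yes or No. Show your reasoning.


Sorted letters of 'rats': 'arst'
Sorted letters of 'vile': 'eilv'
They do not match.

No


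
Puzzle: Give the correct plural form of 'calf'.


Apply rule: Change -f to -ves. 'calf' becomes 'calves'.

calves


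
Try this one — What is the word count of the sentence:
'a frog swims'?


Split into words: a | frog | swims = 3 words.

3


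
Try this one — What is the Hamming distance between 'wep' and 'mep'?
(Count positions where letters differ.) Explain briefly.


Alignment:
Position 1: 'w' vs 'm' = DIFFER
Position 2: 'e' vs 'e' = match
Position 3: 'p' vs 'p' = match
Total differences: 1

1


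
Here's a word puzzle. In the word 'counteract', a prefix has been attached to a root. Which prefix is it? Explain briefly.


The word 'counteract' = 'counter' (prefix) + 'act' (root). The prefix is 'counter'.

counter


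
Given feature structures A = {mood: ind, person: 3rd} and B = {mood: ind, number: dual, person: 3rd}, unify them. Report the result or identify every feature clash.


Compare features:
mood: A=ind vs B=ind -> unified: ind
number: A=_ vs B=dual -> unified: dual
person: A=3rd vs B=3rd -> unified: 3rd
No clashes found.

Unified: {mood: ind, number: dual, person: 3rd}


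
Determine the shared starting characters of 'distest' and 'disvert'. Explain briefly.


Compare from the start: 3 characters match: 'dis'. Mismatch at position 4: 't' vs 'v'.

dis


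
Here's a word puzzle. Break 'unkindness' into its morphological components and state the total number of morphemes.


Step 1: Identify prefix: 'un' (meaning: not/reverse)
Step 2: Identify root: 'kind'
Step 3: Identify suffix(es): 'ness'
Decomposition: un- (prefix: not/reverse) + kind (root) + -ness (suffix: state of)
Total morphemes: 3

3 morphemes (un- (prefix: not/reverse) + kind (root) + -ness (suffix: state of))


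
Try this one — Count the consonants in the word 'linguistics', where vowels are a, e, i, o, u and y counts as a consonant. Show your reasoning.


Consonants in 'linguistics': l, n, g, s, t, c, s = 7 consonants.

7


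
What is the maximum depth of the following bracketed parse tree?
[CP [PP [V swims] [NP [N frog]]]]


Count bracket nesting levels:
'[' at pos 0: depth = 1
'[' at pos 4: depth = 2
'[' at pos 8: depth = 3
'[' at pos 18: depth = 3
'[' at pos 22: depth = 4
Maximum depth reached: 4

4


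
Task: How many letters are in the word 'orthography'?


Spell out 'orthography' and number each letter: o(1), r(2), t(3), h(4), o(5), g(6), r(7), a(8), p(9), h(10), y(11). Total: 11 letters.

11


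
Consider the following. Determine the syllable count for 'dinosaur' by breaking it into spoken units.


Break 'dinosaur' into syllables: di-no-saur -> di | no | saur = 3 syllables

3 syllables


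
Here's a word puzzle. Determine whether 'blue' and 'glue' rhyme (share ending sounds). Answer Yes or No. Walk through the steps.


Rime (stressed vowel + following sounds) of 'blue': -ue = /uː/
Rime of 'glue': -ue = /uː/
/uː/ and /uː/ are the same ending sound, so the words rhyme.

Yes


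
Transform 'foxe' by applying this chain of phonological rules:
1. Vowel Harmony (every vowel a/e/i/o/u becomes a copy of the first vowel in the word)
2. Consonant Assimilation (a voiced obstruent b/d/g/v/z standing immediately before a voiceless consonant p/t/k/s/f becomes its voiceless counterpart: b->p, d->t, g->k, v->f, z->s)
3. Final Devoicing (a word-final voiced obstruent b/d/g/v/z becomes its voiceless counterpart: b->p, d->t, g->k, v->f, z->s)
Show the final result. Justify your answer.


Starting form: 'foxe'
Rule 1: Vowel Harmony: all vowels become 'o' (matching first vowel). 'foxe' -> 'foxo'
Rule 2: Consonant Assimilation: no voiced obstruent (b/d/g/v/z) stands immediately before a voiceless consonant (p/t/k/s/f). No change.
Rule 3: Final Devoicing: the word ends in the vowel 'o', not a consonant. No change.
Final form: 'foxo'

foxo


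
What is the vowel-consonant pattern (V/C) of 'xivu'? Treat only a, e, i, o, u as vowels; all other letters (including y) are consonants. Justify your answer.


Letter mapping: x = C, i = V, v = C, u = V.

CVCV


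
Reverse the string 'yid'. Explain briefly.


Reverse 'yid' character by character: 'diy'.

diy


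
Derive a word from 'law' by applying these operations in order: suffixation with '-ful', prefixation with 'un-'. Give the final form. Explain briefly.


Step 1: Add suffix '-ful' to 'law' = 'lawful'
Step 2: Add prefix 'un-' to 'lawful' = 'unlawful'

unlawful


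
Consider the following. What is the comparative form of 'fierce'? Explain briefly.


Apply comparative formation (ends in e: add -r): 'fierce' -> 'fiercer'.

fiercer


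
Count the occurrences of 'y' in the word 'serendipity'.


Letter 'y' in 'serendipity': found at position(s) 11 = 1 occurrence(s).

1


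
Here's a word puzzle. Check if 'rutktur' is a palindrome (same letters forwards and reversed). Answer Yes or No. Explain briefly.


Forward: 'rutktur'
Reversed: 'rutktur'
They are identical.

Yes


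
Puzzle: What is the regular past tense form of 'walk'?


Apply rule: Add -ed. 'walk' becomes 'walked'.

walked


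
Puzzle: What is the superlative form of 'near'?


Apply superlative formation (add -est): 'near' -> 'nearest'.

nearest


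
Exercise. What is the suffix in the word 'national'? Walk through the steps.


The word 'national' = 'nation' (root) + '-al' (suffix). The suffix is '-al'.

al


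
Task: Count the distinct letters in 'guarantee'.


Unique letters in 'guarantee': {a, e, g, n, r, t, u} = 7 distinct letters.

7


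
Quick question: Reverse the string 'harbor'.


Reverse 'harbor' character by character: 'robrah'.

robrah


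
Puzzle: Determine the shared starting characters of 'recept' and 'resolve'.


Compare from the start: 2 characters match: 're'. Mismatch at position 3: 'c' vs 's'.

re


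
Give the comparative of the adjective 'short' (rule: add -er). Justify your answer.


Apply comparative formation (add -er): 'short' -> 'shorter'.

shorter


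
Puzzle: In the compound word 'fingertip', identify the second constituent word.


Split 'fingertip' into 'finger' + 'tip'. The second part is 'tip'.

tip


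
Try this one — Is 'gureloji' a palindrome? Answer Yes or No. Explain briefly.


Forward: 'gureloji'
Reversed: 'ijolerug'
They differ.

No


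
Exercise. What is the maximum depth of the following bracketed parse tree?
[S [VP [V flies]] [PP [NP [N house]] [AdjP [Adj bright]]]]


Count bracket nesting levels:
'[' at pos 0: depth = 1
'[' at pos 3: depth = 2
'[' at pos 7: depth = 3
'[' at pos 18: depth = 2
'[' at pos 22: depth = 3
'[' at pos 26: depth = 4
'[' at pos 37: depth = 3
'[' at pos 43: depth = 4
Maximum depth reached: 4

4


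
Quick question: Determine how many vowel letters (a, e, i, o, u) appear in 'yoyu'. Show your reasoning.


Vowels in 'yoyu': o, u = 2 vowels.

2


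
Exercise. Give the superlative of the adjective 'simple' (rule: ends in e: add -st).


Apply superlative formation (ends in e: add -st): 'simple' -> 'simplest'.

simplest


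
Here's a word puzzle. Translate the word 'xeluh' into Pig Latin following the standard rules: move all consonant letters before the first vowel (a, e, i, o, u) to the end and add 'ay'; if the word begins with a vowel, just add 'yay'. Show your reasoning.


'xeluh': move consonant cluster 'x' to end and add 'ay': 'eluhxay'.

eluhxay


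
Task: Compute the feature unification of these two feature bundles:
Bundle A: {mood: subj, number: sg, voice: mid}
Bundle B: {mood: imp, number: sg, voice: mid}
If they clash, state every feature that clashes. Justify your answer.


Compare features:
mood: A=subj vs B=imp -> CLASH
number: A=sg vs B=sg -> unified: sg
voice: A=mid vs B=mid -> unified: mid
Clash detected on feature 'mood' (subj vs imp); unification fails.

CLASH on 'mood' (subj vs imp)


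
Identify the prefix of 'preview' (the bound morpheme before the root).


The word 'preview' = 'pre' (prefix) + 'view' (root). The prefix is 'pre'.

pre


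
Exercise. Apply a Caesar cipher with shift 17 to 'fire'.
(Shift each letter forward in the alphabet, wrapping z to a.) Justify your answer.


Shift each letter by 17: f -> w, i -> z, r -> i, e -> v. Result: 'wziv'.

wziv


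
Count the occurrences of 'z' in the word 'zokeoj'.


Letter 'z' in 'zokeoj': found at position(s) 1 = 1 occurrence(s).

1


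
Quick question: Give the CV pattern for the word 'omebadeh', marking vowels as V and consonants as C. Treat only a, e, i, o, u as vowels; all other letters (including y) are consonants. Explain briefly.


Letter mapping: o = V, m = C, e = V, b = C, a = V, d = C, e = V, h = C.

VCVCVCVC


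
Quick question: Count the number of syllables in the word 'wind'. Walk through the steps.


Break 'wind' into syllables: wind -> wind = 1 syllable

1 syllable


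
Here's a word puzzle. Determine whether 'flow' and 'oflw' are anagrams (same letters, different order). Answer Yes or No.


Sorted letters of 'flow': 'flow'
Sorted letters of 'oflw': 'flow'
They match.

Yes


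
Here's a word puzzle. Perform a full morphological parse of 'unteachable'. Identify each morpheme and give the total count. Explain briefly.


Step 1: Identify prefix: 'un' (meaning: not/reverse)
Step 2: Identify root: 'teach'
Step 3: Identify suffix(es): 'able'
Decomposition: un- (prefix: not/reverse) + teach (root) + -able (suffix: capable of)
Total morphemes: 3

3 morphemes (un- (prefix: not/reverse) + teach (root) + -able (suffix: capable of))


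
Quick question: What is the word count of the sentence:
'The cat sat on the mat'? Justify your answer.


Split into words: The | cat | sat | on | the | mat = 6 words.

6


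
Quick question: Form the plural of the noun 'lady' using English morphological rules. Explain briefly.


Apply rule: Change -y to -ies (consonant + y). 'lady' becomes 'ladies'.

ladies


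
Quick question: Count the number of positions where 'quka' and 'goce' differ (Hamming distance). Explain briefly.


Alignment:
Position 1: 'q' vs 'g' = DIFFER
Position 2: 'u' vs 'o' = DIFFER
Position 3: 'k' vs 'c' = DIFFER
Position 4: 'a' vs 'e' = DIFFER
Total differences: 4

4


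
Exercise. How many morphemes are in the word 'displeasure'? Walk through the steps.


Decomposition: dis- (prefix) + please (root) + -ure (suffix) = 3 morpheme(s)

3 morphemes


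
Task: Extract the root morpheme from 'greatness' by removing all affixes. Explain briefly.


Remove suffix '-ness' from 'greatness' to get root 'great'.

great


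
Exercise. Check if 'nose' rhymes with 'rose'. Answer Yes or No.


Rime (stressed vowel + following sounds) of 'nose': -ose = /oʊz/
Rime of 'rose': -ose = /oʊz/
/oʊz/ and /oʊz/ are the same ending sound, so the words rhyme.

Yes


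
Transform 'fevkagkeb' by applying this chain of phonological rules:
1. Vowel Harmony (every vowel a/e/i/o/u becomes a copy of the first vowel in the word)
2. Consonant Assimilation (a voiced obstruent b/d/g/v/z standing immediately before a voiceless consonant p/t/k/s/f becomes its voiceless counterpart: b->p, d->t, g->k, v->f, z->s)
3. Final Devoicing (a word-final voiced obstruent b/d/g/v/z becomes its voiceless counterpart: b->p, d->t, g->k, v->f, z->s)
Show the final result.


Starting form: 'fevkagkeb'
Rule 1: Vowel Harmony: all vowels become 'e' (matching first vowel). 'fevkagkeb' -> 'fevkegkeb'
Rule 2: Consonant Assimilation: voiced obstruent before voiceless consonant becomes voiceless ('vk' -> 'fk', 'gk' -> 'kk'). 'fevkegkeb' -> 'fefkekkeb'
Rule 3: Final Devoicing: word-final voiced obstruent 'b' becomes voiceless 'p'. 'fefkekkeb' -> 'fefkekkep'
Final form: 'fefkekkep'

fefkekkep


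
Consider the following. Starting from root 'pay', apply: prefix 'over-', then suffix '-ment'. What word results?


Step 1: Add prefix 'over-' to 'pay' = 'overpay'
Step 2: Add suffix '-ment' to 'overpay' = 'overpayment'

overpayment


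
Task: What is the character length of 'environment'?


Spell out 'environment' and number each letter: e(1), n(2), v(3), i(4), r(5), o(6), n(7), m(8), e(9), n(10), t(11). Total: 11 letters.

11


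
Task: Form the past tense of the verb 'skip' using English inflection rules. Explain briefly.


Apply rule: Double final consonant and add -ed. 'skip' becomes 'skipped'.

skipped


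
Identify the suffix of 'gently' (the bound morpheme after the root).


The word 'gently' = 'gentle' (root) + '-ly' (suffix). The suffix is '-ly'.

ly


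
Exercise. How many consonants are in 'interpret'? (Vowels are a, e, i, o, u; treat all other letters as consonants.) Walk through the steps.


Consonants in 'interpret': n, t, r, p, r, t = 6 consonants.

6


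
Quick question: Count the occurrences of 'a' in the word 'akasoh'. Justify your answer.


Letter 'a' in 'akasoh': found at position(s) 1, 3 = 2 occurrence(s).

2


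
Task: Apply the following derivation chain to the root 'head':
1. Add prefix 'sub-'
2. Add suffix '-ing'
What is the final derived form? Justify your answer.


Step 1: Add prefix 'sub-' to 'head' = 'subhead'
Step 2: Add suffix '-ing' to 'subhead' = 'subheading'

subheading


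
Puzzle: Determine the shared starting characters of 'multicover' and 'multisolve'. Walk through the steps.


Compare from the start: 5 characters match: 'multi'. Mismatch at position 6: 'c' vs 's'.

multi


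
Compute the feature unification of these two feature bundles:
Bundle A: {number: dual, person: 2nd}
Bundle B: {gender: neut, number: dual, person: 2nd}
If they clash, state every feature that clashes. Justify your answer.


Compare features:
gender: A=_ vs B=neut -> unified: neut
number: A=dual vs B=dual -> unified: dual
person: A=2nd vs B=2nd -> unified: 2nd
No clashes found.

Unified: {gender: neut, number: dual, person: 2nd}


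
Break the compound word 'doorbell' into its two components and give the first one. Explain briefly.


Split 'doorbell' into 'door' + 'bell'. The first part is 'door'.

door


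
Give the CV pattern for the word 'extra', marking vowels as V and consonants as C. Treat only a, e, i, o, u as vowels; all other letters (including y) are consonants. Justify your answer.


Letter mapping: e = V, x = C, t = C, r = C, a = V.

VCCCV


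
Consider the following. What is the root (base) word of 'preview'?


Remove prefix 'pre' from 'preview' to get root 'view'.

view


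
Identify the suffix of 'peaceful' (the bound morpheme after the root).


The word 'peaceful' = 'peace' (root) + '-ful' (suffix). The suffix is '-ful'.

ful


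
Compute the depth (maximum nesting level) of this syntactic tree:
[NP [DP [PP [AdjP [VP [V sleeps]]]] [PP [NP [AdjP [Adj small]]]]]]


Count bracket nesting levels:
'[' at pos 0: depth = 1
'[' at pos 4: depth = 2
'[' at pos 8: depth = 3
'[' at pos 12: depth = 4
'[' at pos 18: depth = 5
'[' at pos 22: depth = 6
'[' at pos 36: depth = 3
'[' at pos 40: depth = 4
'[' at pos 44: depth = 5
'[' at pos 50: depth = 6
Maximum depth reached: 6

6


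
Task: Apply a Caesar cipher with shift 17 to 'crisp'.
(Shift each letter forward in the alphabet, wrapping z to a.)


Shift each letter by 17: c -> t, r -> i, i -> z, s -> j, p -> g. Result: 'tizjg'.

tizjg


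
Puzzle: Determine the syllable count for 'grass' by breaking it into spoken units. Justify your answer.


Break 'grass' into syllables: grass -> grass = 1 syllable

1 syllable


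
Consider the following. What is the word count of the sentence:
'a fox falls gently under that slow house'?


Split into words: a | fox | falls | gently | under | that | slow | house = 8 words.

8


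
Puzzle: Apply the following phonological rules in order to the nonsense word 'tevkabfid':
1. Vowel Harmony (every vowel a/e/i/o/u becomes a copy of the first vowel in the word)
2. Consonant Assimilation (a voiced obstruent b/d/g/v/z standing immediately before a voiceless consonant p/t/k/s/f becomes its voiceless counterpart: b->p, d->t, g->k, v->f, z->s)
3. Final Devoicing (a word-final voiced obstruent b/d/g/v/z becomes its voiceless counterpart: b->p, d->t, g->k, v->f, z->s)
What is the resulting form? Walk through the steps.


Starting form: 'tevkabfid'
Rule 1: Vowel Harmony: all vowels become 'e' (matching first vowel). 'tevkabfid' -> 'tevkebfed'
Rule 2: Consonant Assimilation: voiced obstruent before voiceless consonant becomes voiceless ('vk' -> 'fk', 'bf' -> 'pf'). 'tevkebfed' -> 'tefkepfed'
Rule 3: Final Devoicing: word-final voiced obstruent 'd' becomes voiceless 't'. 'tefkepfed' -> 'tefkepfet'
Final form: 'tefkepfet'

tefkepfet


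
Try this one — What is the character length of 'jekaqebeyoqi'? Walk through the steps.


Spell out 'jekaqebeyoqi' and number each letter: j(1), e(2), k(3), a(4), q(5), e(6), b(7), e(8), y(9), o(10), q(11), i(12). Total: 12 letters.

12


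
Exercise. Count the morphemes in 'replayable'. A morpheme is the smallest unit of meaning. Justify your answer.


Decomposition: re- (prefix) + play (root) + -able (suffix) = 3 morpheme(s)

3 morphemes
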